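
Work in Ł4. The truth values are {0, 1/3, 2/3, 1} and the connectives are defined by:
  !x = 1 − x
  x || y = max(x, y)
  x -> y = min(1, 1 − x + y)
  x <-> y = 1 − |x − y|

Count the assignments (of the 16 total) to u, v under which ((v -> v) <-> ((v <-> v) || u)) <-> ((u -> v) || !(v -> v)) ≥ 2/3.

u = 0, v = 0 ↦ 1  ≥
u = 0, v = 1/3 ↦ 1  ≥
u = 0, v = 2/3 ↦ 1  ≥
u = 0, v = 1 ↦ 1  ≥
u = 1/3, v = 0 ↦ 2/3  ≥
u = 1/3, v = 1/3 ↦ 1  ≥
u = 1/3, v = 2/3 ↦ 1  ≥
u = 1/3, v = 1 ↦ 1  ≥
u = 2/3, v = 0 ↦ 1/3  <
u = 2/3, v = 1/3 ↦ 2/3  ≥
u = 2/3, v = 2/3 ↦ 1  ≥
u = 2/3, v = 1 ↦ 1  ≥
u = 1, v = 0 ↦ 0  <
u = 1, v = 1/3 ↦ 1/3  <
u = 1, v = 2/3 ↦ 2/3  ≥
u = 1, v = 1 ↦ 1  ≥
So 13 of the 16 assignments meet the threshold.

13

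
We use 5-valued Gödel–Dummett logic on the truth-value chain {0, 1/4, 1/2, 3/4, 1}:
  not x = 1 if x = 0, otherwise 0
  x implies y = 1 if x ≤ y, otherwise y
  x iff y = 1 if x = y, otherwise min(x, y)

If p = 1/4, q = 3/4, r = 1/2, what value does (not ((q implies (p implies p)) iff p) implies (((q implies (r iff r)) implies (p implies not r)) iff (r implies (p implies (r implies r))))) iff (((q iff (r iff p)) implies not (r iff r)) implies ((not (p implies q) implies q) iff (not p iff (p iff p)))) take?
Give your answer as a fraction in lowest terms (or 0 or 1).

p implies p = 1/4 implies 1/4 = 1
q implies (p implies p) = 3/4 implies 1 = 1
(q implies (p implies p)) iff p = 1 iff 1/4 = 1/4
not ((q implies (p implies p)) iff p) = not 1/4 = 0
r iff r = 1/2 iff 1/2 = 1
q implies (r iff r) = 3/4 implies 1 = 1
not r = not 1/2 = 0
p implies not r = 1/4 implies 0 = 0
(q implies (r iff r)) implies (p implies not r) = 1 implies 0 = 0
r implies r = 1/2 implies 1/2 = 1
p implies (r implies r) = 1/4 implies 1 = 1
r implies (p implies (r implies r)) = 1/2 implies 1 = 1
((q implies (r iff r)) implies (p implies not r)) iff (r implies (p implies (r implies r))) = 0 iff 1 = 0
not ((q implies (p implies p)) iff p) implies (((q implies (r iff r)) implies (p implies not r)) iff (r implies (p implies (r implies r)))) = 0 implies 0 = 1
r iff p = 1/2 iff 1/4 = 1/4
q iff (r iff p) = 3/4 iff 1/4 = 1/4
r iff r = 1/2 iff 1/2 = 1
not (r iff r) = not 1 = 0
(q iff (r iff p)) implies not (r iff r) = 1/4 implies 0 = 0
p implies q = 1/4 implies 3/4 = 1
not (p implies q) = not 1 = 0
not (p implies q) implies q = 0 implies 3/4 = 1
not p = not 1/4 = 0
p iff p = 1/4 iff 1/4 = 1
not p iff (p iff p) = 0 iff 1 = 0
(not (p implies q) implies q) iff (not p iff (p iff p)) = 1 iff 0 = 0
((q iff (r iff p)) implies not (r iff r)) implies ((not (p implies q) implies q) iff (not p iff (p iff p))) = 0 implies 0 = 1
(not ((q implies (p implies p)) iff p) implies (((q implies (r iff r)) implies (p implies not r)) iff (r implies (p implies (r implies r))))) iff (((q iff (r iff p)) implies not (r iff r)) implies ((not (p implies q) implies q) iff (not p iff (p iff p)))) = 1 iff 1 = 1

1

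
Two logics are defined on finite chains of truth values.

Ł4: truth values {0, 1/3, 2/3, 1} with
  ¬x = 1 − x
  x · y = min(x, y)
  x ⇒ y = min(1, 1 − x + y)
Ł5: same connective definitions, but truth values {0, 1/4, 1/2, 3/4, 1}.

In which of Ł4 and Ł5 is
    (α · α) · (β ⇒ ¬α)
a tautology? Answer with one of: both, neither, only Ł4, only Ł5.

In Ł4: at α = 0, β = 0 the value is 0 — not a tautology.
In Ł5: at α = 0, β = 0 the value is 0 — not a tautology.

neither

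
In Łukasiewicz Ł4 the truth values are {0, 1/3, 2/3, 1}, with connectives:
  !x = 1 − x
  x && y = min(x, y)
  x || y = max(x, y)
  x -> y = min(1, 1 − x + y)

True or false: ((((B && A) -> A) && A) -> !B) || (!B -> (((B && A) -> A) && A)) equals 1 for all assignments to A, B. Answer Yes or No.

A = 0, B = 0 ↦ 1
A = 0, B = 1/3 ↦ 1
A = 0, B = 2/3 ↦ 1
A = 0, B = 1 ↦ 1
A = 1/3, B = 0 ↦ 1
A = 1/3, B = 1/3 ↦ 1
A = 1/3, B = 2/3 ↦ 1
A = 1/3, B = 1 ↦ 1
A = 2/3, B = 0 ↦ 1
A = 2/3, B = 1/3 ↦ 1
A = 2/3, B = 2/3 ↦ 1
A = 2/3, B = 1 ↦ 1
A = 1, B = 0 ↦ 1
A = 1, B = 1/3 ↦ 1
A = 1, B = 2/3 ↦ 1
A = 1, B = 1 ↦ 1
Every assignment gives a value ≥ 1.

Yes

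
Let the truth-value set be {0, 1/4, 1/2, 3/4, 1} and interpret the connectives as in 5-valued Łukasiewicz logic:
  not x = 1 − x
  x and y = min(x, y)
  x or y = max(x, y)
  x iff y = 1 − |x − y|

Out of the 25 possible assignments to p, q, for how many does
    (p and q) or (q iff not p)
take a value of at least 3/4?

value 1: 6 assignments (counts)
value 3/4: 11 assignments (counts)
value 1/2: 5 assignments
value 1/4: 2 assignments
value 0: 1 assignment
So 17 of the 25 assignments meet the threshold.

17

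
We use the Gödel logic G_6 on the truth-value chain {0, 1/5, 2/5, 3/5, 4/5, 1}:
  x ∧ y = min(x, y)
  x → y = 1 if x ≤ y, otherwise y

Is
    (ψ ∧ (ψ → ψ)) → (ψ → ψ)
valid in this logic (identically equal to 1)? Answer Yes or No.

Yes

ψ = 0 ↦ 1
ψ = 1/5 ↦ 1
ψ = 2/5 ↦ 1
ψ = 3/5 ↦ 1
ψ = 4/5 ↦ 1
ψ = 1 ↦ 1
Every assignment gives a value ≥ 1.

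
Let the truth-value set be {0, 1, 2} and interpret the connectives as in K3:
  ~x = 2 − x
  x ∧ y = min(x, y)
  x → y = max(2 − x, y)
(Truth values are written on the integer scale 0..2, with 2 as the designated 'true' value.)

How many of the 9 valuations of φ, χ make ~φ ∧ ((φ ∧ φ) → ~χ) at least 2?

3

φ = 0, χ = 0 ↦ 2  ≥
φ = 0, χ = 1 ↦ 2  ≥
φ = 0, χ = 2 ↦ 2  ≥
φ = 1, χ = 0 ↦ 1  <
φ = 1, χ = 1 ↦ 1  <
φ = 1, χ = 2 ↦ 1  <
φ = 2, χ = 0 ↦ 0  <
φ = 2, χ = 1 ↦ 0  <
φ = 2, χ = 2 ↦ 0  <
So 3 of the 9 assignments meet the threshold.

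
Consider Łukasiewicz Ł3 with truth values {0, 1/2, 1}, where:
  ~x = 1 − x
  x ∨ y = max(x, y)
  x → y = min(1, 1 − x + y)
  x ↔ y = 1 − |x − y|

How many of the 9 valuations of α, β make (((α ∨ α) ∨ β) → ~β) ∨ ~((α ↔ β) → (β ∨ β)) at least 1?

α = 0, β = 0 ↦ 1  ≥
α = 0, β = 1/2 ↦ 1  ≥
α = 0, β = 1 ↦ 0  <
α = 1/2, β = 0 ↦ 1  ≥
α = 1/2, β = 1/2 ↦ 1  ≥
α = 1/2, β = 1 ↦ 0  <
α = 1, β = 0 ↦ 1  ≥
α = 1, β = 1/2 ↦ 1/2  <
α = 1, β = 1 ↦ 0  <
So 5 of the 9 assignments meet the threshold.

5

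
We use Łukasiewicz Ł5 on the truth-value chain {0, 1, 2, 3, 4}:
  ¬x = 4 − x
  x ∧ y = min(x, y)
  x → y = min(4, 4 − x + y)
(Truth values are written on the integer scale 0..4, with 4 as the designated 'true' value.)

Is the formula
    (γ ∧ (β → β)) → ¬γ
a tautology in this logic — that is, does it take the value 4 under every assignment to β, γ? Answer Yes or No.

Counterexample: take β = 0, γ = 3.
β → β = 0 → 0 = 4
γ ∧ (β → β) = 3 ∧ 4 = 3
¬γ = ¬3 = 1
(γ ∧ (β → β)) → ¬γ = 3 → 1 = 2
This gives 2 ≠ 4.

No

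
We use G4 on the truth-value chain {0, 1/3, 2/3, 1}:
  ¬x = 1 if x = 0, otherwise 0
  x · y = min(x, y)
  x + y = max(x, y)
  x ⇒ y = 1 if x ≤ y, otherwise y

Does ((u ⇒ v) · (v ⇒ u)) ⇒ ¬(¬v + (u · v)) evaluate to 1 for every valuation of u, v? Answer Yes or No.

No

Counterexample: take u = 0, v = 0.
u ⇒ v = 0 ⇒ 0 = 1
v ⇒ u = 0 ⇒ 0 = 1
(u ⇒ v) · (v ⇒ u) = 1 · 1 = 1
¬v = ¬0 = 1
u · v = 0 · 0 = 0
¬v + (u · v) = 1 + 0 = 1
¬(¬v + (u · v)) = ¬1 = 0
((u ⇒ v) · (v ⇒ u)) ⇒ ¬(¬v + (u · v)) = 1 ⇒ 0 = 0
This gives 0 ≠ 1.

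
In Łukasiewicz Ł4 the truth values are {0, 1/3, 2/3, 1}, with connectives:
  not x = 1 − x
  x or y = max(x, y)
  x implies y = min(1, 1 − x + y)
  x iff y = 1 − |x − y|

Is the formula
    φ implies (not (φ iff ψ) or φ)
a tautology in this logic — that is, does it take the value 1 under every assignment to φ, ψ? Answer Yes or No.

φ = 0, ψ = 0 ↦ 1
φ = 0, ψ = 1/3 ↦ 1
φ = 0, ψ = 2/3 ↦ 1
φ = 0, ψ = 1 ↦ 1
φ = 1/3, ψ = 0 ↦ 1
φ = 1/3, ψ = 1/3 ↦ 1
φ = 1/3, ψ = 2/3 ↦ 1
φ = 1/3, ψ = 1 ↦ 1
φ = 2/3, ψ = 0 ↦ 1
φ = 2/3, ψ = 1/3 ↦ 1
φ = 2/3, ψ = 2/3 ↦ 1
φ = 2/3, ψ = 1 ↦ 1
φ = 1, ψ = 0 ↦ 1
φ = 1, ψ = 1/3 ↦ 1
φ = 1, ψ = 2/3 ↦ 1
φ = 1, ψ = 1 ↦ 1
Every assignment gives a value ≥ 1.

Yes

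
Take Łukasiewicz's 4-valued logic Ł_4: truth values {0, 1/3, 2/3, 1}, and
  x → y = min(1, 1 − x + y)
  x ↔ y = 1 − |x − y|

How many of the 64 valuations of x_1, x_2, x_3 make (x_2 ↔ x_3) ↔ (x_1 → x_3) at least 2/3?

44

value 1: 18 assignments (counts)
value 2/3: 26 assignments (counts)
value 1/3: 14 assignments
value 0: 6 assignments
So 44 of the 64 assignments meet the threshold.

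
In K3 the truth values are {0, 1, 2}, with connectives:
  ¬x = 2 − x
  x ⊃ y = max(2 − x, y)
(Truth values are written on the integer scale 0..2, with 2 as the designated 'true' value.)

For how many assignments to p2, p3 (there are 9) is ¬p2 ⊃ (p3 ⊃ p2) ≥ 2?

p2 = 0, p3 = 0 ↦ 2  ≥
p2 = 0, p3 = 1 ↦ 1  <
p2 = 0, p3 = 2 ↦ 0  <
p2 = 1, p3 = 0 ↦ 2  ≥
p2 = 1, p3 = 1 ↦ 1  <
p2 = 1, p3 = 2 ↦ 1  <
p2 = 2, p3 = 0 ↦ 2  ≥
p2 = 2, p3 = 1 ↦ 2  ≥
p2 = 2, p3 = 2 ↦ 2  ≥
So 5 of the 9 assignments meet the threshold.

5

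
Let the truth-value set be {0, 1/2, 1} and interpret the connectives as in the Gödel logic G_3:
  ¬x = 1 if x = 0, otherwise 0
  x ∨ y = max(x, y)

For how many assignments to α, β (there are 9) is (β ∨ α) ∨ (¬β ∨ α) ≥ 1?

7

α = 0, β = 0 ↦ 1  ≥
α = 0, β = 1/2 ↦ 1/2  <
α = 0, β = 1 ↦ 1  ≥
α = 1/2, β = 0 ↦ 1  ≥
α = 1/2, β = 1/2 ↦ 1/2  <
α = 1/2, β = 1 ↦ 1  ≥
α = 1, β = 0 ↦ 1  ≥
α = 1, β = 1/2 ↦ 1  ≥
α = 1, β = 1 ↦ 1  ≥
So 7 of the 9 assignments meet the threshold.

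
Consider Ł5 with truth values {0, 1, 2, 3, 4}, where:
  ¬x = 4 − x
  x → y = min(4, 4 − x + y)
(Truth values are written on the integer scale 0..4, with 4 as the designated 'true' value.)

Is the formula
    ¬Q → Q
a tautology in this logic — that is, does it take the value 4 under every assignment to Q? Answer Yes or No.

Counterexample: take Q = 0.
¬Q = ¬0 = 4
¬Q → Q = 4 → 0 = 0
This gives 0 ≠ 4.

No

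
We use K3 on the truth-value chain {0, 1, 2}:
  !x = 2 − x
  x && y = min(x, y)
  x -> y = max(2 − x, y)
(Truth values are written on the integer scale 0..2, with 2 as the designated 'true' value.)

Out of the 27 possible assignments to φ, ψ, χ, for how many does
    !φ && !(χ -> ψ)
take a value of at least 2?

1

value 2: 1 assignment (counts)
value 1: 7 assignments
value 0: 19 assignments
So 1 of the 27 assignments meets the threshold.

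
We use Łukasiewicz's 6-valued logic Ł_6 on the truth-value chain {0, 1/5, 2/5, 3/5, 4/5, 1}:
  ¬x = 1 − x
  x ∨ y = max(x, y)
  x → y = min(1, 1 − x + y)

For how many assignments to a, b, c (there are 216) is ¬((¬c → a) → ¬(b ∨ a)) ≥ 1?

value 1: 51 assignments (counts)
value 4/5: 40 assignments
value 3/5: 35 assignments
value 2/5: 26 assignments
value 1/5: 22 assignments
value 0: 42 assignments
So 51 of the 216 assignments meet the threshold.

51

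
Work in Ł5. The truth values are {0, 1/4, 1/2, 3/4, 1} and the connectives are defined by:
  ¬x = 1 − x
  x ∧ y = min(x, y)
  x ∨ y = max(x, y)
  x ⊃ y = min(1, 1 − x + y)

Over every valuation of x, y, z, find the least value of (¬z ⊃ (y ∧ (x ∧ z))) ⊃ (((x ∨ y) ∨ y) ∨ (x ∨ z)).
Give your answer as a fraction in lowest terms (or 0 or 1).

1/2

Take x = 1/2, y = 1/2, z = 1/2:
¬z = ¬1/2 = 1/2
x ∧ z = 1/2 ∧ 1/2 = 1/2
y ∧ (x ∧ z) = 1/2 ∧ 1/2 = 1/2
¬z ⊃ (y ∧ (x ∧ z)) = 1/2 ⊃ 1/2 = 1
x ∨ y = 1/2 ∨ 1/2 = 1/2
(x ∨ y) ∨ y = 1/2 ∨ 1/2 = 1/2
x ∨ z = 1/2 ∨ 1/2 = 1/2
((x ∨ y) ∨ y) ∨ (x ∨ z) = 1/2 ∨ 1/2 = 1/2
(¬z ⊃ (y ∧ (x ∧ z))) ⊃ (((x ∨ y) ∨ y) ∨ (x ∨ z)) = 1 ⊃ 1/2 = 1/2
No assignment yields a value below 1/2, so this is the minimum.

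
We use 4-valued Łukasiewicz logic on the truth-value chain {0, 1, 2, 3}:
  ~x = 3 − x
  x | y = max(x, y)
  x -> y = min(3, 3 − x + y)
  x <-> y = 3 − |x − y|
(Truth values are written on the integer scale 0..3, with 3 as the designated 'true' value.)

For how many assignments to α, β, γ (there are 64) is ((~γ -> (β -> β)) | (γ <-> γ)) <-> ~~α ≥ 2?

value 3: 16 assignments (counts)
value 2: 16 assignments (counts)
value 1: 16 assignments
value 0: 16 assignments
So 32 of the 64 assignments meet the threshold.

32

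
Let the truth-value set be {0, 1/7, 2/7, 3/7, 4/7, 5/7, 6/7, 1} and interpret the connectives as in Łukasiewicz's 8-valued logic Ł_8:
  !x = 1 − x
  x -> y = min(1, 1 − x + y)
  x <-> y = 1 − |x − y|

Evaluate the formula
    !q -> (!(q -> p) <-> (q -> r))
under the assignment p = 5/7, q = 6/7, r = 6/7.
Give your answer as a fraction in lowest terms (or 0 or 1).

!q = !6/7 = 1/7
q -> p = 6/7 -> 5/7 = 6/7
!(q -> p) = !6/7 = 1/7
q -> r = 6/7 -> 6/7 = 1
!(q -> p) <-> (q -> r) = 1/7 <-> 1 = 1/7
!q -> (!(q -> p) <-> (q -> r)) = 1/7 -> 1/7 = 1

1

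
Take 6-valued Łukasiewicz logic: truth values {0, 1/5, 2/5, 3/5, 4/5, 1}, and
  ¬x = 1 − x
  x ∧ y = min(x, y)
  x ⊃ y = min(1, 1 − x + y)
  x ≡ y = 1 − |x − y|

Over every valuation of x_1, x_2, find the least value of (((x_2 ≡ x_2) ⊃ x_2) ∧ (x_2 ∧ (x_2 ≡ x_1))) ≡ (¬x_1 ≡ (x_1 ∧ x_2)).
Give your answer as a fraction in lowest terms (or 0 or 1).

0

Take x_1 = 1, x_2 = 0:
x_2 ≡ x_2 = 0 ≡ 0 = 1
(x_2 ≡ x_2) ⊃ x_2 = 1 ⊃ 0 = 0
x_2 ≡ x_1 = 0 ≡ 1 = 0
x_2 ∧ (x_2 ≡ x_1) = 0 ∧ 0 = 0
((x_2 ≡ x_2) ⊃ x_2) ∧ (x_2 ∧ (x_2 ≡ x_1)) = 0 ∧ 0 = 0
¬x_1 = ¬1 = 0
x_1 ∧ x_2 = 1 ∧ 0 = 0
¬x_1 ≡ (x_1 ∧ x_2) = 0 ≡ 0 = 1
(((x_2 ≡ x_2) ⊃ x_2) ∧ (x_2 ∧ (x_2 ≡ x_1))) ≡ (¬x_1 ≡ (x_1 ∧ x_2)) = 0 ≡ 1 = 0
No assignment yields a value below 0, so this is the minimum.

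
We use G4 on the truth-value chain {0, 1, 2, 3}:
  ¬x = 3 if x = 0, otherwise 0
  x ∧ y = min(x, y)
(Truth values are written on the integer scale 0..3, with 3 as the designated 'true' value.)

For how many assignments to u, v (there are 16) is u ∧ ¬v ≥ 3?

u = 0, v = 0 ↦ 0  <
u = 0, v = 1 ↦ 0  <
u = 0, v = 2 ↦ 0  <
u = 0, v = 3 ↦ 0  <
u = 1, v = 0 ↦ 1  <
u = 1, v = 1 ↦ 0  <
u = 1, v = 2 ↦ 0  <
u = 1, v = 3 ↦ 0  <
u = 2, v = 0 ↦ 2  <
u = 2, v = 1 ↦ 0  <
u = 2, v = 2 ↦ 0  <
u = 2, v = 3 ↦ 0  <
u = 3, v = 0 ↦ 3  ≥
u = 3, v = 1 ↦ 0  <
u = 3, v = 2 ↦ 0  <
u = 3, v = 3 ↦ 0  <
So 1 of the 16 assignments meets the threshold.

1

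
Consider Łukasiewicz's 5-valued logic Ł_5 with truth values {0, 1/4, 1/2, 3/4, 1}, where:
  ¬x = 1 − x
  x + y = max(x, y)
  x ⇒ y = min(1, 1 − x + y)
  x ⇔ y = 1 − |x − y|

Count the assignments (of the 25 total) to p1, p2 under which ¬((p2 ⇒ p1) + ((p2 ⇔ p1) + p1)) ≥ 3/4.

value 1: 1 assignment (counts)
value 3/4: 2 assignments (counts)
value 1/2: 3 assignments
value 1/4: 4 assignments
value 0: 15 assignments
So 3 of the 25 assignments meet the threshold.

3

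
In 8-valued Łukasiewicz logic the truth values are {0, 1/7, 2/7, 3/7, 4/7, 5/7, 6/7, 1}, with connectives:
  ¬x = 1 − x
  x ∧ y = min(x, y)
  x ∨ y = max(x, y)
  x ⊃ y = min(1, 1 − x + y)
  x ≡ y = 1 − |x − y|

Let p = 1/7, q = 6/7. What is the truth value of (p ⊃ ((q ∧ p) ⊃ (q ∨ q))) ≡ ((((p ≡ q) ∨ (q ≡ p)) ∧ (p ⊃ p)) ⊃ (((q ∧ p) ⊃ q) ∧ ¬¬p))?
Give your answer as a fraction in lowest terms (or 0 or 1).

6/7

q ∧ p = 6/7 ∧ 1/7 = 1/7
q ∨ q = 6/7 ∨ 6/7 = 6/7
(q ∧ p) ⊃ (q ∨ q) = 1/7 ⊃ 6/7 = 1
p ⊃ ((q ∧ p) ⊃ (q ∨ q)) = 1/7 ⊃ 1 = 1
p ≡ q = 1/7 ≡ 6/7 = 2/7
q ≡ p = 6/7 ≡ 1/7 = 2/7
(p ≡ q) ∨ (q ≡ p) = 2/7 ∨ 2/7 = 2/7
p ⊃ p = 1/7 ⊃ 1/7 = 1
((p ≡ q) ∨ (q ≡ p)) ∧ (p ⊃ p) = 2/7 ∧ 1 = 2/7
q ∧ p = 6/7 ∧ 1/7 = 1/7
(q ∧ p) ⊃ q = 1/7 ⊃ 6/7 = 1
¬p = ¬1/7 = 6/7
¬¬p = ¬6/7 = 1/7
((q ∧ p) ⊃ q) ∧ ¬¬p = 1 ∧ 1/7 = 1/7
(((p ≡ q) ∨ (q ≡ p)) ∧ (p ⊃ p)) ⊃ (((q ∧ p) ⊃ q) ∧ ¬¬p) = 2/7 ⊃ 1/7 = 6/7
(p ⊃ ((q ∧ p) ⊃ (q ∨ q))) ≡ ((((p ≡ q) ∨ (q ≡ p)) ∧ (p ⊃ p)) ⊃ (((q ∧ p) ⊃ q) ∧ ¬¬p)) = 1 ≡ 6/7 = 6/7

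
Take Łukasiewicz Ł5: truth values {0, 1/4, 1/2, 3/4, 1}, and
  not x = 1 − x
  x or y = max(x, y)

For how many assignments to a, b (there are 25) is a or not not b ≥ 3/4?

16

value 1: 9 assignments (counts)
value 3/4: 7 assignments (counts)
value 1/2: 5 assignments
value 1/4: 3 assignments
value 0: 1 assignment
So 16 of the 25 assignments meet the threshold.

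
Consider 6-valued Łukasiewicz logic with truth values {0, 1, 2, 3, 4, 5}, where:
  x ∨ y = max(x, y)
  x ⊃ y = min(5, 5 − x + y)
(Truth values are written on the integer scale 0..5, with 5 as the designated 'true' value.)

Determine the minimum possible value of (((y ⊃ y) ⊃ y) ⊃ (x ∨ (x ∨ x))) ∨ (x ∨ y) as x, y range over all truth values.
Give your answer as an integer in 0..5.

Take x = 0, y = 2:
y ⊃ y = 2 ⊃ 2 = 5
(y ⊃ y) ⊃ y = 5 ⊃ 2 = 2
x ∨ x = 0 ∨ 0 = 0
x ∨ (x ∨ x) = 0 ∨ 0 = 0
((y ⊃ y) ⊃ y) ⊃ (x ∨ (x ∨ x)) = 2 ⊃ 0 = 3
x ∨ y = 0 ∨ 2 = 2
(((y ⊃ y) ⊃ y) ⊃ (x ∨ (x ∨ x))) ∨ (x ∨ y) = 3 ∨ 2 = 3
No assignment yields a value below 3, so this is the minimum.

3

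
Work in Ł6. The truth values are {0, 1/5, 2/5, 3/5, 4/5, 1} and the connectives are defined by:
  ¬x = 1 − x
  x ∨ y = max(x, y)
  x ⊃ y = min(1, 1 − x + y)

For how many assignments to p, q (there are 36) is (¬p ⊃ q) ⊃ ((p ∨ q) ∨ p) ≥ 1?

20

value 1: 20 assignments (counts)
value 4/5: 12 assignments
value 3/5: 4 assignments
So 20 of the 36 assignments meet the threshold.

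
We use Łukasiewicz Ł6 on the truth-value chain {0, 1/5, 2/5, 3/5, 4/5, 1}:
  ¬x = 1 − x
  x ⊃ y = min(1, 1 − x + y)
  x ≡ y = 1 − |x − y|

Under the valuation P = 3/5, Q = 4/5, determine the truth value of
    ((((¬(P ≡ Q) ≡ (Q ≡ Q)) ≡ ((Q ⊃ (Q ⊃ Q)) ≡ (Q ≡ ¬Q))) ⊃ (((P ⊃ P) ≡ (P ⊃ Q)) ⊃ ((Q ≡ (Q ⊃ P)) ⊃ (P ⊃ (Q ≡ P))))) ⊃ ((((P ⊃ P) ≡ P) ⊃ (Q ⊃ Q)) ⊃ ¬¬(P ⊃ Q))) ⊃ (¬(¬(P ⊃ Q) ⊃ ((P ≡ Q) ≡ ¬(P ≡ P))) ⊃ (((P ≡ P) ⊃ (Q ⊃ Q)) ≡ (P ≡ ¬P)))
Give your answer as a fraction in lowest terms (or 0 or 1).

1

P ≡ Q = 3/5 ≡ 4/5 = 4/5
¬(P ≡ Q) = ¬4/5 = 1/5
Q ≡ Q = 4/5 ≡ 4/5 = 1
¬(P ≡ Q) ≡ (Q ≡ Q) = 1/5 ≡ 1 = 1/5
Q ⊃ Q = 4/5 ⊃ 4/5 = 1
Q ⊃ (Q ⊃ Q) = 4/5 ⊃ 1 = 1
¬Q = ¬4/5 = 1/5
Q ≡ ¬Q = 4/5 ≡ 1/5 = 2/5
(Q ⊃ (Q ⊃ Q)) ≡ (Q ≡ ¬Q) = 1 ≡ 2/5 = 2/5
(¬(P ≡ Q) ≡ (Q ≡ Q)) ≡ ((Q ⊃ (Q ⊃ Q)) ≡ (Q ≡ ¬Q)) = 1/5 ≡ 2/5 = 4/5
P ⊃ P = 3/5 ⊃ 3/5 = 1
P ⊃ Q = 3/5 ⊃ 4/5 = 1
(P ⊃ P) ≡ (P ⊃ Q) = 1 ≡ 1 = 1
Q ⊃ P = 4/5 ⊃ 3/5 = 4/5
Q ≡ (Q ⊃ P) = 4/5 ≡ 4/5 = 1
Q ≡ P = 4/5 ≡ 3/5 = 4/5
P ⊃ (Q ≡ P) = 3/5 ⊃ 4/5 = 1
(Q ≡ (Q ⊃ P)) ⊃ (P ⊃ (Q ≡ P)) = 1 ⊃ 1 = 1
((P ⊃ P) ≡ (P ⊃ Q)) ⊃ ((Q ≡ (Q ⊃ P)) ⊃ (P ⊃ (Q ≡ P))) = 1 ⊃ 1 = 1
((¬(P ≡ Q) ≡ (Q ≡ Q)) ≡ ((Q ⊃ (Q ⊃ Q)) ≡ (Q ≡ ¬Q))) ⊃ (((P ⊃ P) ≡ (P ⊃ Q)) ⊃ ((Q ≡ (Q ⊃ P)) ⊃ (P ⊃ (Q ≡ P)))) = 4/5 ⊃ 1 = 1
P ⊃ P = 3/5 ⊃ 3/5 = 1
(P ⊃ P) ≡ P = 1 ≡ 3/5 = 3/5
Q ⊃ Q = 4/5 ⊃ 4/5 = 1
((P ⊃ P) ≡ P) ⊃ (Q ⊃ Q) = 3/5 ⊃ 1 = 1
P ⊃ Q = 3/5 ⊃ 4/5 = 1
¬(P ⊃ Q) = ¬1 = 0
¬¬(P ⊃ Q) = ¬0 = 1
(((P ⊃ P) ≡ P) ⊃ (Q ⊃ Q)) ⊃ ¬¬(P ⊃ Q) = 1 ⊃ 1 = 1
(((¬(P ≡ Q) ≡ (Q ≡ Q)) ≡ ((Q ⊃ (Q ⊃ Q)) ≡ (Q ≡ ¬Q))) ⊃ (((P ⊃ P) ≡ (P ⊃ Q)) ⊃ ((Q ≡ (Q ⊃ P)) ⊃ (P ⊃ (Q ≡ P))))) ⊃ ((((P ⊃ P) ≡ P) ⊃ (Q ⊃ Q)) ⊃ ¬¬(P ⊃ Q)) = 1 ⊃ 1 = 1
P ⊃ Q = 3/5 ⊃ 4/5 = 1
¬(P ⊃ Q) = ¬1 = 0
P ≡ Q = 3/5 ≡ 4/5 = 4/5
P ≡ P = 3/5 ≡ 3/5 = 1
¬(P ≡ P) = ¬1 = 0
(P ≡ Q) ≡ ¬(P ≡ P) = 4/5 ≡ 0 = 1/5
¬(P ⊃ Q) ⊃ ((P ≡ Q) ≡ ¬(P ≡ P)) = 0 ⊃ 1/5 = 1
¬(¬(P ⊃ Q) ⊃ ((P ≡ Q) ≡ ¬(P ≡ P))) = ¬1 = 0
P ≡ P = 3/5 ≡ 3/5 = 1
Q ⊃ Q = 4/5 ⊃ 4/5 = 1
(P ≡ P) ⊃ (Q ⊃ Q) = 1 ⊃ 1 = 1
¬P = ¬3/5 = 2/5
P ≡ ¬P = 3/5 ≡ 2/5 = 4/5
((P ≡ P) ⊃ (Q ⊃ Q)) ≡ (P ≡ ¬P) = 1 ≡ 4/5 = 4/5
¬(¬(P ⊃ Q) ⊃ ((P ≡ Q) ≡ ¬(P ≡ P))) ⊃ (((P ≡ P) ⊃ (Q ⊃ Q)) ≡ (P ≡ ¬P)) = 0 ⊃ 4/5 = 1
((((¬(P ≡ Q) ≡ (Q ≡ Q)) ≡ ((Q ⊃ (Q ⊃ Q)) ≡ (Q ≡ ¬Q))) ⊃ (((P ⊃ P) ≡ (P ⊃ Q)) ⊃ ((Q ≡ (Q ⊃ P)) ⊃ (P ⊃ (Q ≡ P))))) ⊃ ((((P ⊃ P) ≡ P) ⊃ (Q ⊃ Q)) ⊃ ¬¬(P ⊃ Q))) ⊃ (¬(¬(P ⊃ Q) ⊃ ((P ≡ Q) ≡ ¬(P ≡ P))) ⊃ (((P ≡ P) ⊃ (Q ⊃ Q)) ≡ (P ≡ ¬P))) = 1 ⊃ 1 = 1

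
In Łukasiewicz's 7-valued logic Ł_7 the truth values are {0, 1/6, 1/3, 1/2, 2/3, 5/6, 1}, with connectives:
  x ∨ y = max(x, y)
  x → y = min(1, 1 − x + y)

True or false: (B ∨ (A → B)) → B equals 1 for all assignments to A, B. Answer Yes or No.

Counterexample: take A = 0, B = 0.
A → B = 0 → 0 = 1
B ∨ (A → B) = 0 ∨ 1 = 1
(B ∨ (A → B)) → B = 1 → 0 = 0
This gives 0 ≠ 1.

No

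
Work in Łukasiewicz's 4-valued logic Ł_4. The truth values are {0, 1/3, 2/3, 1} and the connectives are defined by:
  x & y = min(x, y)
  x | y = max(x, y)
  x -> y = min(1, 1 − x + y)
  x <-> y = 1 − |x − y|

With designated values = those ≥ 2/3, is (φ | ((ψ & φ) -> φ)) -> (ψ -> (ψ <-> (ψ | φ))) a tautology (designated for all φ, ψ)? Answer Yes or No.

Yes

φ = 0, ψ = 0 ↦ 1
φ = 0, ψ = 1/3 ↦ 1
φ = 0, ψ = 2/3 ↦ 1
φ = 0, ψ = 1 ↦ 1
φ = 1/3, ψ = 0 ↦ 1
φ = 1/3, ψ = 1/3 ↦ 1
φ = 1/3, ψ = 2/3 ↦ 1
φ = 1/3, ψ = 1 ↦ 1
φ = 2/3, ψ = 0 ↦ 1
φ = 2/3, ψ = 1/3 ↦ 1
φ = 2/3, ψ = 2/3 ↦ 1
φ = 2/3, ψ = 1 ↦ 1
φ = 1, ψ = 0 ↦ 1
φ = 1, ψ = 1/3 ↦ 1
φ = 1, ψ = 2/3 ↦ 1
φ = 1, ψ = 1 ↦ 1
Every assignment gives a value ≥ 2/3.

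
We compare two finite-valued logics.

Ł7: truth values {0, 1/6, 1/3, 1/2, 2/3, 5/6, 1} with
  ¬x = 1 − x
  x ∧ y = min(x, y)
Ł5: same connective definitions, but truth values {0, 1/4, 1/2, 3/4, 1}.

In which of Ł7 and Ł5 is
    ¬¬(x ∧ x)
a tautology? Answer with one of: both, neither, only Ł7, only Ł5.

In Ł7: at x = 0 the value is 0 — not a tautology.
In Ł5: at x = 0 the value is 0 — not a tautology.

neither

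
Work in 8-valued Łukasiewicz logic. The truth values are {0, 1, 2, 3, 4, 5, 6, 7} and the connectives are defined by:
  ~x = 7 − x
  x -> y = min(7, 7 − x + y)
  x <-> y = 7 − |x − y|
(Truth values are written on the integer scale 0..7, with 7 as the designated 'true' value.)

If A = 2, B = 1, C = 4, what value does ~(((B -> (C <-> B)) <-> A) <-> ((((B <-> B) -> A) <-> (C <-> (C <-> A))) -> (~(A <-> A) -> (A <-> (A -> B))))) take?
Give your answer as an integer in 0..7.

C <-> B = 4 <-> 1 = 4
B -> (C <-> B) = 1 -> 4 = 7
(B -> (C <-> B)) <-> A = 7 <-> 2 = 2
B <-> B = 1 <-> 1 = 7
(B <-> B) -> A = 7 -> 2 = 2
C <-> A = 4 <-> 2 = 5
C <-> (C <-> A) = 4 <-> 5 = 6
((B <-> B) -> A) <-> (C <-> (C <-> A)) = 2 <-> 6 = 3
A <-> A = 2 <-> 2 = 7
~(A <-> A) = ~7 = 0
A -> B = 2 -> 1 = 6
A <-> (A -> B) = 2 <-> 6 = 3
~(A <-> A) -> (A <-> (A -> B)) = 0 -> 3 = 7
(((B <-> B) -> A) <-> (C <-> (C <-> A))) -> (~(A <-> A) -> (A <-> (A -> B))) = 3 -> 7 = 7
((B -> (C <-> B)) <-> A) <-> ((((B <-> B) -> A) <-> (C <-> (C <-> A))) -> (~(A <-> A) -> (A <-> (A -> B)))) = 2 <-> 7 = 2
~(((B -> (C <-> B)) <-> A) <-> ((((B <-> B) -> A) <-> (C <-> (C <-> A))) -> (~(A <-> A) -> (A <-> (A -> B))))) = ~2 = 5

5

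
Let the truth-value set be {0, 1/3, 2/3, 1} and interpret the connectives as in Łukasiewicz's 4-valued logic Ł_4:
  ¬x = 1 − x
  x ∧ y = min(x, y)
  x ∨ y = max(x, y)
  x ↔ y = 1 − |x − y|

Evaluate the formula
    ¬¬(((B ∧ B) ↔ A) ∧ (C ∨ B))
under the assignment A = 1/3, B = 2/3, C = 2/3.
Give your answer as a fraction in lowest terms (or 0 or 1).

B ∧ B = 2/3 ∧ 2/3 = 2/3
(B ∧ B) ↔ A = 2/3 ↔ 1/3 = 2/3
C ∨ B = 2/3 ∨ 2/3 = 2/3
((B ∧ B) ↔ A) ∧ (C ∨ B) = 2/3 ∧ 2/3 = 2/3
¬(((B ∧ B) ↔ A) ∧ (C ∨ B)) = ¬2/3 = 1/3
¬¬(((B ∧ B) ↔ A) ∧ (C ∨ B)) = ¬1/3 = 2/3

2/3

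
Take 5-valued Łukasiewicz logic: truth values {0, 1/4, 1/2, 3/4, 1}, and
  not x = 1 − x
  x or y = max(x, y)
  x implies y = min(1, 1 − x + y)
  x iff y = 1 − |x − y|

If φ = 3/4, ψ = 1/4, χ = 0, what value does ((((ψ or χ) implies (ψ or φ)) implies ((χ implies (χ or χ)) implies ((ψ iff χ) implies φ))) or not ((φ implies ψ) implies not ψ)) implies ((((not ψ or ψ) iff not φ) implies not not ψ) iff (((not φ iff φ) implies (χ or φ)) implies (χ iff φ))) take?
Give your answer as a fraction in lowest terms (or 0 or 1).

1/2

ψ or χ = 1/4 or 0 = 1/4
ψ or φ = 1/4 or 3/4 = 3/4
(ψ or χ) implies (ψ or φ) = 1/4 implies 3/4 = 1
χ or χ = 0 or 0 = 0
χ implies (χ or χ) = 0 implies 0 = 1
ψ iff χ = 1/4 iff 0 = 3/4
(ψ iff χ) implies φ = 3/4 implies 3/4 = 1
(χ implies (χ or χ)) implies ((ψ iff χ) implies φ) = 1 implies 1 = 1
((ψ or χ) implies (ψ or φ)) implies ((χ implies (χ or χ)) implies ((ψ iff χ) implies φ)) = 1 implies 1 = 1
φ implies ψ = 3/4 implies 1/4 = 1/2
not ψ = not 1/4 = 3/4
(φ implies ψ) implies not ψ = 1/2 implies 3/4 = 1
not ((φ implies ψ) implies not ψ) = not 1 = 0
(((ψ or χ) implies (ψ or φ)) implies ((χ implies (χ or χ)) implies ((ψ iff χ) implies φ))) or not ((φ implies ψ) implies not ψ) = 1 or 0 = 1
not ψ = not 1/4 = 3/4
not ψ or ψ = 3/4 or 1/4 = 3/4
not φ = not 3/4 = 1/4
(not ψ or ψ) iff not φ = 3/4 iff 1/4 = 1/2
not ψ = not 1/4 = 3/4
not not ψ = not 3/4 = 1/4
((not ψ or ψ) iff not φ) implies not not ψ = 1/2 implies 1/4 = 3/4
not φ = not 3/4 = 1/4
not φ iff φ = 1/4 iff 3/4 = 1/2
χ or φ = 0 or 3/4 = 3/4
(not φ iff φ) implies (χ or φ) = 1/2 implies 3/4 = 1
χ iff φ = 0 iff 3/4 = 1/4
((not φ iff φ) implies (χ or φ)) implies (χ iff φ) = 1 implies 1/4 = 1/4
(((not ψ or ψ) iff not φ) implies not not ψ) iff (((not φ iff φ) implies (χ or φ)) implies (χ iff φ)) = 3/4 iff 1/4 = 1/2
((((ψ or χ) implies (ψ or φ)) implies ((χ implies (χ or χ)) implies ((ψ iff χ) implies φ))) or not ((φ implies ψ) implies not ψ)) implies ((((not ψ or ψ) iff not φ) implies not not ψ) iff (((not φ iff φ) implies (χ or φ)) implies (χ iff φ))) = 1 implies 1/2 = 1/2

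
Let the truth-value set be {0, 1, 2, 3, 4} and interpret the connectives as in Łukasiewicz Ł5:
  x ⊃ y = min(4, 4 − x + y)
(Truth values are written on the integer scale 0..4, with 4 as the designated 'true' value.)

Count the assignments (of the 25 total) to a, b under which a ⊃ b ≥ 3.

value 4: 15 assignments (counts)
value 3: 4 assignments (counts)
value 2: 3 assignments
value 1: 2 assignments
value 0: 1 assignment
So 19 of the 25 assignments meet the threshold.

19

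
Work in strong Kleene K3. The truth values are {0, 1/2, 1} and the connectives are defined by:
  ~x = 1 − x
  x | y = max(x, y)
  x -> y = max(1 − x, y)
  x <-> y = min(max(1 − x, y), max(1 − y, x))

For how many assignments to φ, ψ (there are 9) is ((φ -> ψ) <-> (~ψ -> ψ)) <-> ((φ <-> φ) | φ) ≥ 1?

φ = 0, ψ = 0 ↦ 0  <
φ = 0, ψ = 1/2 ↦ 1/2  <
φ = 0, ψ = 1 ↦ 1  ≥
φ = 1/2, ψ = 0 ↦ 1/2  <
φ = 1/2, ψ = 1/2 ↦ 1/2  <
φ = 1/2, ψ = 1 ↦ 1/2  <
φ = 1, ψ = 0 ↦ 1  ≥
φ = 1, ψ = 1/2 ↦ 1/2  <
φ = 1, ψ = 1 ↦ 1  ≥
So 3 of the 9 assignments meet the threshold.

3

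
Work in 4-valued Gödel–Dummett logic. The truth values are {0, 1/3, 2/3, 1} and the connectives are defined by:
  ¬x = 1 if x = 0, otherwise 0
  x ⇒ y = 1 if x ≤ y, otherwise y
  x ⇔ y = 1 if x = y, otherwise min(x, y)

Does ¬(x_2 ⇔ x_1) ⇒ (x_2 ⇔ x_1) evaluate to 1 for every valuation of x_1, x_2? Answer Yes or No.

Counterexample: take x_1 = 0, x_2 = 1/3.
x_2 ⇔ x_1 = 1/3 ⇔ 0 = 0
¬(x_2 ⇔ x_1) = ¬0 = 1
¬(x_2 ⇔ x_1) ⇒ (x_2 ⇔ x_1) = 1 ⇒ 0 = 0
This gives 0 ≠ 1.

No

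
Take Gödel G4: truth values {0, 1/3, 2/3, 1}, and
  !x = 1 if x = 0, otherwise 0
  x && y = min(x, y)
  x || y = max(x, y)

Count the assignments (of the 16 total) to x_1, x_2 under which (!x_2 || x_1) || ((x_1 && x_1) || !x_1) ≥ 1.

x_1 = 0, x_2 = 0 ↦ 1  ≥
x_1 = 0, x_2 = 1/3 ↦ 1  ≥
x_1 = 0, x_2 = 2/3 ↦ 1  ≥
x_1 = 0, x_2 = 1 ↦ 1  ≥
x_1 = 1/3, x_2 = 0 ↦ 1  ≥
x_1 = 1/3, x_2 = 1/3 ↦ 1/3  <
x_1 = 1/3, x_2 = 2/3 ↦ 1/3  <
x_1 = 1/3, x_2 = 1 ↦ 1/3  <
x_1 = 2/3, x_2 = 0 ↦ 1  ≥
x_1 = 2/3, x_2 = 1/3 ↦ 2/3  <
x_1 = 2/3, x_2 = 2/3 ↦ 2/3  <
x_1 = 2/3, x_2 = 1 ↦ 2/3  <
x_1 = 1, x_2 = 0 ↦ 1  ≥
x_1 = 1, x_2 = 1/3 ↦ 1  ≥
x_1 = 1, x_2 = 2/3 ↦ 1  ≥
x_1 = 1, x_2 = 1 ↦ 1  ≥
So 10 of the 16 assignments meet the threshold.

10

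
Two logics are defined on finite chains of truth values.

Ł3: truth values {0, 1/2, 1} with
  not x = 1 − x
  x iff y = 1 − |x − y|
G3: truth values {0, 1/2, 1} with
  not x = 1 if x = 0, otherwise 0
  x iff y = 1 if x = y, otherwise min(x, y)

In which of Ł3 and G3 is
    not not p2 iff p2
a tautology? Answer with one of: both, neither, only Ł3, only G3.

In Ł3: every assignment gives 1 — tautology.
In G3: at p2 = 1/2 the value is 1/2 — not a tautology.

only Ł3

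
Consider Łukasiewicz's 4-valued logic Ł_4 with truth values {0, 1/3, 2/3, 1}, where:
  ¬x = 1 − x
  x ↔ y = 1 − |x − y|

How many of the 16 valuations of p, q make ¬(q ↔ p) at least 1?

2

p = 0, q = 0 ↦ 0  <
p = 0, q = 1/3 ↦ 1/3  <
p = 0, q = 2/3 ↦ 2/3  <
p = 0, q = 1 ↦ 1  ≥
p = 1/3, q = 0 ↦ 1/3  <
p = 1/3, q = 1/3 ↦ 0  <
p = 1/3, q = 2/3 ↦ 1/3  <
p = 1/3, q = 1 ↦ 2/3  <
p = 2/3, q = 0 ↦ 2/3  <
p = 2/3, q = 1/3 ↦ 1/3  <
p = 2/3, q = 2/3 ↦ 0  <
p = 2/3, q = 1 ↦ 1/3  <
p = 1, q = 0 ↦ 1  ≥
p = 1, q = 1/3 ↦ 2/3  <
p = 1, q = 2/3 ↦ 1/3  <
p = 1, q = 1 ↦ 0  <
So 2 of the 16 assignments meet the threshold.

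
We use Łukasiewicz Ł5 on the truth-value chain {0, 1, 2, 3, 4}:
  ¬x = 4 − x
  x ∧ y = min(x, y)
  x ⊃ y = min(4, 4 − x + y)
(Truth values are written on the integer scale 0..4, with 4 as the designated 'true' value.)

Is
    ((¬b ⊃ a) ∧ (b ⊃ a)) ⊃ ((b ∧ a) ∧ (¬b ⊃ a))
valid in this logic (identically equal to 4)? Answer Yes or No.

No

Counterexample: take a = 0, b = 1.
¬b = ¬1 = 3
¬b ⊃ a = 3 ⊃ 0 = 1
b ⊃ a = 1 ⊃ 0 = 3
(¬b ⊃ a) ∧ (b ⊃ a) = 1 ∧ 3 = 1
b ∧ a = 1 ∧ 0 = 0
¬b = ¬1 = 3
¬b ⊃ a = 3 ⊃ 0 = 1
(b ∧ a) ∧ (¬b ⊃ a) = 0 ∧ 1 = 0
((¬b ⊃ a) ∧ (b ⊃ a)) ⊃ ((b ∧ a) ∧ (¬b ⊃ a)) = 1 ⊃ 0 = 3
This gives 3 ≠ 4.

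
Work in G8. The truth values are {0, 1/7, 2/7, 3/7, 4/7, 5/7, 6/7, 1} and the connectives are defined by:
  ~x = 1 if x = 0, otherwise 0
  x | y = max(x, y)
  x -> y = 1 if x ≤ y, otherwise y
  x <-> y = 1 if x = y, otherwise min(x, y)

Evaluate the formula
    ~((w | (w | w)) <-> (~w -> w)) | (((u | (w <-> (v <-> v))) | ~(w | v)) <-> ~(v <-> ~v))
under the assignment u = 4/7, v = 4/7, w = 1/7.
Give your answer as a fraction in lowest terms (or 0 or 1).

w | w = 1/7 | 1/7 = 1/7
w | (w | w) = 1/7 | 1/7 = 1/7
~w = ~1/7 = 0
~w -> w = 0 -> 1/7 = 1
(w | (w | w)) <-> (~w -> w) = 1/7 <-> 1 = 1/7
~((w | (w | w)) <-> (~w -> w)) = ~1/7 = 0
v <-> v = 4/7 <-> 4/7 = 1
w <-> (v <-> v) = 1/7 <-> 1 = 1/7
u | (w <-> (v <-> v)) = 4/7 | 1/7 = 4/7
w | v = 1/7 | 4/7 = 4/7
~(w | v) = ~4/7 = 0
(u | (w <-> (v <-> v))) | ~(w | v) = 4/7 | 0 = 4/7
~v = ~4/7 = 0
v <-> ~v = 4/7 <-> 0 = 0
~(v <-> ~v) = ~0 = 1
((u | (w <-> (v <-> v))) | ~(w | v)) <-> ~(v <-> ~v) = 4/7 <-> 1 = 4/7
~((w | (w | w)) <-> (~w -> w)) | (((u | (w <-> (v <-> v))) | ~(w | v)) <-> ~(v <-> ~v)) = 0 | 4/7 = 4/7

4/7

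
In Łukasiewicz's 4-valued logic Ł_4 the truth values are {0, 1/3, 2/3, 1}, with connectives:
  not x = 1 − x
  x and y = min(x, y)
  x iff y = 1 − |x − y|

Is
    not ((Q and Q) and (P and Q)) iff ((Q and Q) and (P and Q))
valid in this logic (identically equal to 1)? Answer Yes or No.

Counterexample: take P = 0, Q = 0.
Q and Q = 0 and 0 = 0
P and Q = 0 and 0 = 0
(Q and Q) and (P and Q) = 0 and 0 = 0
not ((Q and Q) and (P and Q)) = not 0 = 1
Q and Q = 0 and 0 = 0
P and Q = 0 and 0 = 0
(Q and Q) and (P and Q) = 0 and 0 = 0
not ((Q and Q) and (P and Q)) iff ((Q and Q) and (P and Q)) = 1 iff 0 = 0
This gives 0 ≠ 1.

No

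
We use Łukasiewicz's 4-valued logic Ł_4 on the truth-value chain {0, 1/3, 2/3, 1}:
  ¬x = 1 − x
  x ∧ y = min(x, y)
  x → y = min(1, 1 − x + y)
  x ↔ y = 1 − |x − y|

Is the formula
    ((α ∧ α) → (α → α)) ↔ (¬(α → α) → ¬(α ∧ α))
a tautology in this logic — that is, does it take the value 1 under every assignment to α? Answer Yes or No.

Yes

α = 0 ↦ 1
α = 1/3 ↦ 1
α = 2/3 ↦ 1
α = 1 ↦ 1
Every assignment gives a value ≥ 1.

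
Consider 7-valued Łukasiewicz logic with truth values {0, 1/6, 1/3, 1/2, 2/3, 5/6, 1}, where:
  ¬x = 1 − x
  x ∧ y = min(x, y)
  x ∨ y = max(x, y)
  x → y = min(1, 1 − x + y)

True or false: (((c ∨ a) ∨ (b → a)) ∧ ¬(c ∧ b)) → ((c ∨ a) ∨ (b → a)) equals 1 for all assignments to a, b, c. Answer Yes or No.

Yes

At a = 2/3, b = 1/6, c = 5/6, for instance:
c ∨ a = 5/6 ∨ 2/3 = 5/6
b → a = 1/6 → 2/3 = 1
(c ∨ a) ∨ (b → a) = 5/6 ∨ 1 = 1
c ∧ b = 5/6 ∧ 1/6 = 1/6
¬(c ∧ b) = ¬1/6 = 5/6
((c ∨ a) ∨ (b → a)) ∧ ¬(c ∧ b) = 1 ∧ 5/6 = 5/6
(((c ∨ a) ∨ (b → a)) ∧ ¬(c ∧ b)) → ((c ∨ a) ∨ (b → a)) = 5/6 → 1 = 1
and checking the remaining 342 assignments likewise gives ≥ 1 in every case.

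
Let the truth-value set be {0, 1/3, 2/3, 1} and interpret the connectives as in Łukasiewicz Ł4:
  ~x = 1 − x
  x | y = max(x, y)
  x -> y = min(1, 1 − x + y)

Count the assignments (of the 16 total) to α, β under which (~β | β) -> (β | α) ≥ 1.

α = 0, β = 0 ↦ 0  <
α = 0, β = 1/3 ↦ 2/3  <
α = 0, β = 2/3 ↦ 1  ≥
α = 0, β = 1 ↦ 1  ≥
α = 1/3, β = 0 ↦ 1/3  <
α = 1/3, β = 1/3 ↦ 2/3  <
α = 1/3, β = 2/3 ↦ 1  ≥
α = 1/3, β = 1 ↦ 1  ≥
α = 2/3, β = 0 ↦ 2/3  <
α = 2/3, β = 1/3 ↦ 1  ≥
α = 2/3, β = 2/3 ↦ 1  ≥
α = 2/3, β = 1 ↦ 1  ≥
α = 1, β = 0 ↦ 1  ≥
α = 1, β = 1/3 ↦ 1  ≥
α = 1, β = 2/3 ↦ 1  ≥
α = 1, β = 1 ↦ 1  ≥
So 11 of the 16 assignments meet the threshold.

11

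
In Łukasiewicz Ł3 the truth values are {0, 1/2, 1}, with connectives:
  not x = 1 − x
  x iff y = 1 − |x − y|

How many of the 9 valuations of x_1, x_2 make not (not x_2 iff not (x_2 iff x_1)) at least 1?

x_1 = 0, x_2 = 0 ↦ 1  ≥
x_1 = 0, x_2 = 1/2 ↦ 0  <
x_1 = 0, x_2 = 1 ↦ 1  ≥
x_1 = 1/2, x_2 = 0 ↦ 1/2  <
x_1 = 1/2, x_2 = 1/2 ↦ 1/2  <
x_1 = 1/2, x_2 = 1 ↦ 1/2  <
x_1 = 1, x_2 = 0 ↦ 0  <
x_1 = 1, x_2 = 1/2 ↦ 0  <
x_1 = 1, x_2 = 1 ↦ 0  <
So 2 of the 9 assignments meet the threshold.

2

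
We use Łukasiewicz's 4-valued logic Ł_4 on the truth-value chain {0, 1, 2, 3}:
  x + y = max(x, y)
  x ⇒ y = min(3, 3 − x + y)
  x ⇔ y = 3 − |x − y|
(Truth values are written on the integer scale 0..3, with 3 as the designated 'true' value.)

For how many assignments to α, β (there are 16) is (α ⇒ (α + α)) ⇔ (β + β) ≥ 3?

α = 0, β = 0 ↦ 0  <
α = 0, β = 1 ↦ 1  <
α = 0, β = 2 ↦ 2  <
α = 0, β = 3 ↦ 3  ≥
α = 1, β = 0 ↦ 0  <
α = 1, β = 1 ↦ 1  <
α = 1, β = 2 ↦ 2  <
α = 1, β = 3 ↦ 3  ≥
α = 2, β = 0 ↦ 0  <
α = 2, β = 1 ↦ 1  <
α = 2, β = 2 ↦ 2  <
α = 2, β = 3 ↦ 3  ≥
α = 3, β = 0 ↦ 0  <
α = 3, β = 1 ↦ 1  <
α = 3, β = 2 ↦ 2  <
α = 3, β = 3 ↦ 3  ≥
So 4 of the 16 assignments meet the threshold.

4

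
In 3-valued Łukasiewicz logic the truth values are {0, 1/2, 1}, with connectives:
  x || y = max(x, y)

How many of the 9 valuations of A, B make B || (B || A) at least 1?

5

A = 0, B = 0 ↦ 0  <
A = 0, B = 1/2 ↦ 1/2  <
A = 0, B = 1 ↦ 1  ≥
A = 1/2, B = 0 ↦ 1/2  <
A = 1/2, B = 1/2 ↦ 1/2  <
A = 1/2, B = 1 ↦ 1  ≥
A = 1, B = 0 ↦ 1  ≥
A = 1, B = 1/2 ↦ 1  ≥
A = 1, B = 1 ↦ 1  ≥
So 5 of the 9 assignments meet the threshold.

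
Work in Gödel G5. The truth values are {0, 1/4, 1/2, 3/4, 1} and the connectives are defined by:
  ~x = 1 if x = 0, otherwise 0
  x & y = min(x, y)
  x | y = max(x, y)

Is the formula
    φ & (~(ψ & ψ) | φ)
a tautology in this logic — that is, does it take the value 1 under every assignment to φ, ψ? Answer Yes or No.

Counterexample: take φ = 0, ψ = 0.
ψ & ψ = 0 & 0 = 0
~(ψ & ψ) = ~0 = 1
~(ψ & ψ) | φ = 1 | 0 = 1
φ & (~(ψ & ψ) | φ) = 0 & 1 = 0
This gives 0 ≠ 1.

No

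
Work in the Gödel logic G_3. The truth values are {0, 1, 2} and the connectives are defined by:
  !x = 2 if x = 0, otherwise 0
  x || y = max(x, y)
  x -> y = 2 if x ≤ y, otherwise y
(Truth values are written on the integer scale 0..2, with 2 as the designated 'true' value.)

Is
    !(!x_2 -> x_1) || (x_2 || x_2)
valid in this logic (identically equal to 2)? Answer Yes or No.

No

Counterexample: take x_1 = 0, x_2 = 1.
!x_2 = !1 = 0
!x_2 -> x_1 = 0 -> 0 = 2
!(!x_2 -> x_1) = !2 = 0
x_2 || x_2 = 1 || 1 = 1
!(!x_2 -> x_1) || (x_2 || x_2) = 0 || 1 = 1
This gives 1 ≠ 2.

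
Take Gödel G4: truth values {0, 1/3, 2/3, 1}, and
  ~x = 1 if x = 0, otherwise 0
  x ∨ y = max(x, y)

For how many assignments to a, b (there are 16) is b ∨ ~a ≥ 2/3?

10

a = 0, b = 0 ↦ 1  ≥
a = 0, b = 1/3 ↦ 1  ≥
a = 0, b = 2/3 ↦ 1  ≥
a = 0, b = 1 ↦ 1  ≥
a = 1/3, b = 0 ↦ 0  <
a = 1/3, b = 1/3 ↦ 1/3  <
a = 1/3, b = 2/3 ↦ 2/3  ≥
a = 1/3, b = 1 ↦ 1  ≥
a = 2/3, b = 0 ↦ 0  <
a = 2/3, b = 1/3 ↦ 1/3  <
a = 2/3, b = 2/3 ↦ 2/3  ≥
a = 2/3, b = 1 ↦ 1  ≥
a = 1, b = 0 ↦ 0  <
a = 1, b = 1/3 ↦ 1/3  <
a = 1, b = 2/3 ↦ 2/3  ≥
a = 1, b = 1 ↦ 1  ≥
So 10 of the 16 assignments meet the threshold.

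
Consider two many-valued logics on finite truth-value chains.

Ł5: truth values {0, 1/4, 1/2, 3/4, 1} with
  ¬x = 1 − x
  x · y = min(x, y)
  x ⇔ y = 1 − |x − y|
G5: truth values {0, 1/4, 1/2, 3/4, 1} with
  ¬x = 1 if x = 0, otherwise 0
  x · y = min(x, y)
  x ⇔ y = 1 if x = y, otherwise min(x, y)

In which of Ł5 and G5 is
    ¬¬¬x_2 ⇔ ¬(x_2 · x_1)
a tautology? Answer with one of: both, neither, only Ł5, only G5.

neither

In Ł5: at x_1 = 0, x_2 = 1/4 the value is 3/4 — not a tautology.
In G5: at x_1 = 0, x_2 = 1/4 the value is 0 — not a tautology.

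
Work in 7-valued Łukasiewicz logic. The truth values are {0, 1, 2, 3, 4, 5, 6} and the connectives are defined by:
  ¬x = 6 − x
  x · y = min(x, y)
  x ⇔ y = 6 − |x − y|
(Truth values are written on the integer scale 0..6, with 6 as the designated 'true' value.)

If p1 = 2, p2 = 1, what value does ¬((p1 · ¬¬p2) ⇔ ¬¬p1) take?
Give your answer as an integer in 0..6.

¬p2 = ¬1 = 5
¬¬p2 = ¬5 = 1
p1 · ¬¬p2 = 2 · 1 = 1
¬p1 = ¬2 = 4
¬¬p1 = ¬4 = 2
(p1 · ¬¬p2) ⇔ ¬¬p1 = 1 ⇔ 2 = 5
¬((p1 · ¬¬p2) ⇔ ¬¬p1) = ¬5 = 1

1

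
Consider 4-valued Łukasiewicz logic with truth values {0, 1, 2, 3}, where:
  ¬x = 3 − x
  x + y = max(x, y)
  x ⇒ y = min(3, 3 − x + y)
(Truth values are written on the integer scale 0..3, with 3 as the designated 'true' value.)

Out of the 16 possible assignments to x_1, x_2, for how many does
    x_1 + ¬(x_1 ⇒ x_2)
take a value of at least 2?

8

x_1 = 0, x_2 = 0 ↦ 0  <
x_1 = 0, x_2 = 1 ↦ 0  <
x_1 = 0, x_2 = 2 ↦ 0  <
x_1 = 0, x_2 = 3 ↦ 0  <
x_1 = 1, x_2 = 0 ↦ 1  <
x_1 = 1, x_2 = 1 ↦ 1  <
x_1 = 1, x_2 = 2 ↦ 1  <
x_1 = 1, x_2 = 3 ↦ 1  <
x_1 = 2, x_2 = 0 ↦ 2  ≥
x_1 = 2, x_2 = 1 ↦ 2  ≥
x_1 = 2, x_2 = 2 ↦ 2  ≥
x_1 = 2, x_2 = 3 ↦ 2  ≥
x_1 = 3, x_2 = 0 ↦ 3  ≥
x_1 = 3, x_2 = 1 ↦ 3  ≥
x_1 = 3, x_2 = 2 ↦ 3  ≥
x_1 = 3, x_2 = 3 ↦ 3  ≥
So 8 of the 16 assignments meet the threshold.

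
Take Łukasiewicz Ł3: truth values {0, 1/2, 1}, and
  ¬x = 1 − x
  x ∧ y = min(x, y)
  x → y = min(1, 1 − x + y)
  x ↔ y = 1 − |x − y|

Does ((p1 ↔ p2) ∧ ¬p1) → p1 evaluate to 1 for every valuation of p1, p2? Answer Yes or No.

No

Counterexample: take p1 = 0, p2 = 0.
p1 ↔ p2 = 0 ↔ 0 = 1
¬p1 = ¬0 = 1
(p1 ↔ p2) ∧ ¬p1 = 1 ∧ 1 = 1
((p1 ↔ p2) ∧ ¬p1) → p1 = 1 → 0 = 0
This gives 0 ≠ 1.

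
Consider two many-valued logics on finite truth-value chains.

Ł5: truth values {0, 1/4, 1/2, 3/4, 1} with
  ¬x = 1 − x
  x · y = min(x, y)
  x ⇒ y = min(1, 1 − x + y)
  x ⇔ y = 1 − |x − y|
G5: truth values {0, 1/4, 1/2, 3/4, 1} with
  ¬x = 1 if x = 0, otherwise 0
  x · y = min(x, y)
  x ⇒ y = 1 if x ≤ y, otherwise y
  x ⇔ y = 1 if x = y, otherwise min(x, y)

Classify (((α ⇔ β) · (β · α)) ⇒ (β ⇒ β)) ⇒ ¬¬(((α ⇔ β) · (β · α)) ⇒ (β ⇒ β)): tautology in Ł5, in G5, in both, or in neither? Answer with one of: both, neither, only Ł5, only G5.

both

In Ł5: every assignment gives 1 — tautology.
In G5: every assignment gives 1 — tautology.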